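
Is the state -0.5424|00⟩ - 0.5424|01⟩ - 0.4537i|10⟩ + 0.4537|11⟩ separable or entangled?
Entangled

Writing the state as a|00⟩ + b|01⟩ + c|10⟩ + d|11⟩, it is a product state iff ad − bc = 0.
Here (a, b, c, d) = (-0.5424, -0.5424, -0.4537i, 0.4537): ad − bc = (-0.5424)(0.4537) − (-0.5424)(-0.4537i) = (-0.2461 - 0.2461i) ≠ 0, so the state is entangled.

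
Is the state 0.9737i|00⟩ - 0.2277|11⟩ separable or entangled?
Entangled

Writing the state as a|00⟩ + b|01⟩ + c|10⟩ + d|11⟩, it is a product state iff ad − bc = 0.
Here (a, b, c, d) = (0.9737i, 0, 0, -0.2277): ad − bc = (0.9737i)(-0.2277) − (0)(0) = -0.2217i ≠ 0, so the state is entangled.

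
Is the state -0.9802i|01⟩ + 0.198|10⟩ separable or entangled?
Entangled

Writing the state as a|00⟩ + b|01⟩ + c|10⟩ + d|11⟩, it is a product state iff ad − bc = 0.
Here (a, b, c, d) = (0, -0.9802i, 0.198, 0): ad − bc = (0)(0) − (-0.9802i)(0.198) = 0.1941i ≠ 0, so the state is entangled.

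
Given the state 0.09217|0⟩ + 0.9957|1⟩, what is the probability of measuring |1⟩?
0.9914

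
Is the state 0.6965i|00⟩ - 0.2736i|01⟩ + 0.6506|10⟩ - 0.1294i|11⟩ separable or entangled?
Entangled

Writing the state as a|00⟩ + b|01⟩ + c|10⟩ + d|11⟩, it is a product state iff ad − bc = 0.
Here (a, b, c, d) = (0.6965i, -0.2736i, 0.6506, -0.1294i): ad − bc = (0.6965i)(-0.1294i) − (-0.2736i)(0.6506) = (0.09013 + 0.178i) ≠ 0, so the state is entangled.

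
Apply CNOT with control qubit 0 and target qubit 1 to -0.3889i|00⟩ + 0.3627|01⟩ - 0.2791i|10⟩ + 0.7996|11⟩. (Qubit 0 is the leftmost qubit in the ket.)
-0.3889i|00⟩ + 0.3627|01⟩ + 0.7996|10⟩ - 0.2791i|11⟩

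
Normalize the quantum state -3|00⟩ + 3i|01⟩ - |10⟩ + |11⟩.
-0.6708|00⟩ + 0.6708i|01⟩ - 0.2236|10⟩ + 0.2236|11⟩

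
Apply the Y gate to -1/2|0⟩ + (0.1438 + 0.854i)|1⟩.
(0.854 - 0.1438i)|0⟩ - (1/2)i|1⟩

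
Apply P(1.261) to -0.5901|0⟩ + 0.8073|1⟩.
-0.5901|0⟩ + (0.2461 + 0.7689i)|1⟩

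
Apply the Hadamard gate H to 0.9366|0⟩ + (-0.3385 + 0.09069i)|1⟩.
(0.4229 + 0.06413i)|0⟩ + (0.9016 - 0.06413i)|1⟩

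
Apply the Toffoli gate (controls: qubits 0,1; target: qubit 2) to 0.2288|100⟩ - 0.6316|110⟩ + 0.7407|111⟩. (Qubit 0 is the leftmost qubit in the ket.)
0.2288|100⟩ + 0.7407|110⟩ - 0.6316|111⟩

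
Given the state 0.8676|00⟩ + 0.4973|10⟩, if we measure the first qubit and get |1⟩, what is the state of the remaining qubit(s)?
|0⟩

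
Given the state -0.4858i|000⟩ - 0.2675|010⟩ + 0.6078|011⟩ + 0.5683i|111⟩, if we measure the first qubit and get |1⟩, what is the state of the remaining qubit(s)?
i|11⟩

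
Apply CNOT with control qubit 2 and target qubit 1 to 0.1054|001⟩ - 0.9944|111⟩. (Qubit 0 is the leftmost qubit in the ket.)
0.1054|011⟩ - 0.9944|101⟩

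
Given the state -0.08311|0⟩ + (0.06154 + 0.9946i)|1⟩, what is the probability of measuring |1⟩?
0.993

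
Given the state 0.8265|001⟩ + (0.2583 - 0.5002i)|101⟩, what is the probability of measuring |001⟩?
0.6831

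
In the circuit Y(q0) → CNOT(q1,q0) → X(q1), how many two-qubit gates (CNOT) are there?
1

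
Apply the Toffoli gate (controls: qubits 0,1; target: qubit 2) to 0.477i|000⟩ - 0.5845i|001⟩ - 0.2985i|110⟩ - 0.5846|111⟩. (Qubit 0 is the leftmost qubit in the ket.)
0.477i|000⟩ - 0.5845i|001⟩ - 0.5846|110⟩ - 0.2985i|111⟩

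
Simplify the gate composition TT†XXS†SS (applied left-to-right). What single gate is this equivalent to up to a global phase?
S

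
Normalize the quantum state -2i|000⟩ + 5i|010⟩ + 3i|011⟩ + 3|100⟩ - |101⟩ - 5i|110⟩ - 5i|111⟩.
-0.202i|000⟩ + 0.5051i|010⟩ + 0.303i|011⟩ + 0.303|100⟩ - 0.101|101⟩ - 0.5051i|110⟩ - 0.5051i|111⟩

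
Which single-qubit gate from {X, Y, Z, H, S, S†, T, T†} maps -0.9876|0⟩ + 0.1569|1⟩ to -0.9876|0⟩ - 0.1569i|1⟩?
S†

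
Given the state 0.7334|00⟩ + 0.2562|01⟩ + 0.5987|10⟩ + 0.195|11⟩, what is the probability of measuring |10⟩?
0.3584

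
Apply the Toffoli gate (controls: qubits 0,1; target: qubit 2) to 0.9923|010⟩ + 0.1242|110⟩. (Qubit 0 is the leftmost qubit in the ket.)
0.9923|010⟩ + 0.1242|111⟩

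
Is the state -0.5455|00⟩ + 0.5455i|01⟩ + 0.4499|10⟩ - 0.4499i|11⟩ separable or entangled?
Separable

Writing the state as a|00⟩ + b|01⟩ + c|10⟩ + d|11⟩, it is a product state iff ad − bc = 0.
Here (a, b, c, d) = (-0.5455, 0.5455i, 0.4499, -0.4499i): ad − bc = (-0.5455)(-0.4499i) − (0.5455i)(0.4499) = 0, so the state is separable.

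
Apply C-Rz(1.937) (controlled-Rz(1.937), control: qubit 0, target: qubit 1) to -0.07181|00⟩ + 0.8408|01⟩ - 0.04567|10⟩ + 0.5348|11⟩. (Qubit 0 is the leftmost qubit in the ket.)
-0.07181|00⟩ + 0.8408|01⟩ + (-0.02587 + 0.03763i)|10⟩ + (0.303 + 0.4407i)|11⟩

C-Rz(1.937) leaves the control-|0⟩ kets |00⟩, |01⟩ unchanged and applies Rz(1.937) to qubit 1 on the control-|1⟩ pair (|10⟩, |11⟩).
Rz(1.937) = [[e^(−iθ/2), 0], [0, e^(iθ/2)]] with e^(±iθ/2) = cos(θ/2) ± i·sin(θ/2); θ = 1.937, cos(θ/2) ≈ 0.566536, sin(θ/2) ≈ 0.824037.
With a = amp(|10⟩) = -0.04567 and b = amp(|11⟩) = 0.5348:
new amp(|10⟩) = (0.566536 - 0.824037i)·a = (-0.02587 + 0.03763i)
new amp(|11⟩) = (0.566536 + 0.824037i)·b = (0.303 + 0.4407i)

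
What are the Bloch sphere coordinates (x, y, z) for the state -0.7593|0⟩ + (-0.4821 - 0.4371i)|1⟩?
(0.7321, 0.6638, 0.1531)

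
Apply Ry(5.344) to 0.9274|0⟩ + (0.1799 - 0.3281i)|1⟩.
(-0.9084 + 0.1485i)|0⟩ + (0.2592 + 0.2926i)|1⟩

Ry(5.344) = [[cos(θ/2), −sin(θ/2)], [sin(θ/2), cos(θ/2)]]; θ = 5.344, cos(θ/2) ≈ -0.891753, sin(θ/2) ≈ 0.452523.
With a = amp(|0⟩) = 0.9274 and b = amp(|1⟩) = (0.1799 - 0.3281i):
new amp(|0⟩) = (-0.891753)·a + (-0.452523)·b = (-0.9084 + 0.1485i)
new amp(|1⟩) = (0.452523)·a + (-0.891753)·b = (0.2592 + 0.2926i)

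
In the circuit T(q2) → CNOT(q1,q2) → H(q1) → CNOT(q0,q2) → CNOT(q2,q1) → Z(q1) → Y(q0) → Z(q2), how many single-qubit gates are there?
5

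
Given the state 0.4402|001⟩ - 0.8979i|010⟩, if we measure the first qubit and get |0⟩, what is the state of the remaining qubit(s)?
0.4402|01⟩ - 0.8979i|10⟩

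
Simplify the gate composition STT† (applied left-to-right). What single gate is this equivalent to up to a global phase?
S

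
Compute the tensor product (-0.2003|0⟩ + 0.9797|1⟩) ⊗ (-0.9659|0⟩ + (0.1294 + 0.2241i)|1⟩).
0.1935|00⟩ + (-0.02592 - 0.04489i)|01⟩ - 0.9463|10⟩ + (0.1268 + 0.2196i)|11⟩

amp(|b₁b₂…⟩) = product of the factor amplitudes for bits b₁, b₂, …; only kets whose every factor amplitude is nonzero survive.
|00⟩: (-0.2003)(-0.9659) = 0.1935
|01⟩: (-0.2003)(0.1294 + 0.2241i) = (-0.02592 - 0.04489i)
|10⟩: (0.9797)(-0.9659) = -0.9463
|11⟩: (0.9797)(0.1294 + 0.2241i) = (0.1268 + 0.2196i)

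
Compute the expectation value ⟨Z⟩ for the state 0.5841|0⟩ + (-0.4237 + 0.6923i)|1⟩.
-0.3176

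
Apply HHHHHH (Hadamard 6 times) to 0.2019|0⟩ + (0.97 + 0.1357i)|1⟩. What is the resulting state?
0.2019|0⟩ + (0.97 + 0.1357i)|1⟩

H² = I, so an even number of Hadamards cancels: H^6 = I and the state is unchanged.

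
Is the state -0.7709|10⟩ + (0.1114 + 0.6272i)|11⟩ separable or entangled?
Separable

Writing the state as a|00⟩ + b|01⟩ + c|10⟩ + d|11⟩, it is a product state iff ad − bc = 0.
Here (a, b, c, d) = (0, 0, -0.7709, (0.1114 + 0.6272i)): ad − bc = (0)(0.1114 + 0.6272i) − (0)(-0.7709) = 0, so the state is separable.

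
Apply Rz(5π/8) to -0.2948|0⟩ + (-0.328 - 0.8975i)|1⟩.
(-0.1638 + 0.2451i)|0⟩ + (0.564 - 0.7713i)|1⟩

Rz(5π/8) = [[e^(−iθ/2), 0], [0, e^(iθ/2)]] with e^(±iθ/2) = cos(θ/2) ± i·sin(θ/2); θ = 5π/8, cos(θ/2) ≈ 0.55557, sin(θ/2) ≈ 0.83147.
With a = amp(|0⟩) = -0.2948 and b = amp(|1⟩) = (-0.328 - 0.8975i):
new amp(|0⟩) = (0.55557 - 0.83147i)·a = (-0.1638 + 0.2451i)
new amp(|1⟩) = (0.55557 + 0.83147i)·b = (0.564 - 0.7713i)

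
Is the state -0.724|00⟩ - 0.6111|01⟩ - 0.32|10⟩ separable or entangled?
Entangled

Writing the state as a|00⟩ + b|01⟩ + c|10⟩ + d|11⟩, it is a product state iff ad − bc = 0.
Here (a, b, c, d) = (-0.724, -0.6111, -0.32, 0): ad − bc = (-0.724)(0) − (-0.6111)(-0.32) = -0.1956 ≠ 0, so the state is entangled.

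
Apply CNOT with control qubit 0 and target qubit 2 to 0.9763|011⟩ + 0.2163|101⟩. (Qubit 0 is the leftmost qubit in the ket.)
0.9763|011⟩ + 0.2163|100⟩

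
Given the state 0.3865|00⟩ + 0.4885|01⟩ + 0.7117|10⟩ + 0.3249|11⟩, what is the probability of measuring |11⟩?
0.1056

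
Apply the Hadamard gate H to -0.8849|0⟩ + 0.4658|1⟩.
-0.2963|0⟩ - 0.9551|1⟩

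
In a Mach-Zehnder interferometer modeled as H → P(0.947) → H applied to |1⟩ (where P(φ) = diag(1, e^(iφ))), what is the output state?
(0.2079 - 0.4058i)|0⟩ + (0.7921 + 0.4058i)|1⟩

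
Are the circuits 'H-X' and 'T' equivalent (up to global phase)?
No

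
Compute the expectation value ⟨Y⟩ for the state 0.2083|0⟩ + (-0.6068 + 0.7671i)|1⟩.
0.3196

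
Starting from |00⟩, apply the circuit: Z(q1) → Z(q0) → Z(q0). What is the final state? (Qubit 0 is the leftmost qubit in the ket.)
|00⟩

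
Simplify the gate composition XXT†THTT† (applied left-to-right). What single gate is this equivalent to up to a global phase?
H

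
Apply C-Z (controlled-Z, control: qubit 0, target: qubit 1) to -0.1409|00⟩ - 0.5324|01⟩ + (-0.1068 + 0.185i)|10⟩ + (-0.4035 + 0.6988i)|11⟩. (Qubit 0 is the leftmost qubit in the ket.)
-0.1409|00⟩ - 0.5324|01⟩ + (-0.1068 + 0.185i)|10⟩ + (0.4035 - 0.6988i)|11⟩

C-Z leaves the control-|0⟩ kets |00⟩, |01⟩ unchanged and applies Z to qubit 1 on the control-|1⟩ pair (|10⟩, |11⟩).
Z = [[1, 0], [0, -1]].
With a = amp(|10⟩) = (-0.1068 + 0.185i) and b = amp(|11⟩) = (-0.4035 + 0.6988i):
new amp(|10⟩) = (1)·a = (-0.1068 + 0.185i)
new amp(|11⟩) = (-1)·b = (0.4035 - 0.6988i)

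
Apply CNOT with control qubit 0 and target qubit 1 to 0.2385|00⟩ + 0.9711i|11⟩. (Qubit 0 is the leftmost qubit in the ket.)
0.2385|00⟩ + 0.9711i|10⟩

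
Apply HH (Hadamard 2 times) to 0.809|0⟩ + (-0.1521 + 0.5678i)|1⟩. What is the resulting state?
0.809|0⟩ + (-0.1521 + 0.5678i)|1⟩

H² = I, so an even number of Hadamards cancels: H^2 = I and the state is unchanged.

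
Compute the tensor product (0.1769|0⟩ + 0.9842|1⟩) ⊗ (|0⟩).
0.1769|00⟩ + 0.9842|10⟩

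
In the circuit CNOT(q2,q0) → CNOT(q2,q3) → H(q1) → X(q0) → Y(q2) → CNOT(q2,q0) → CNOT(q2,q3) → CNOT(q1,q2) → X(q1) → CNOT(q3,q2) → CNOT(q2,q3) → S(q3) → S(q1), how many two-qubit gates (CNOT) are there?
7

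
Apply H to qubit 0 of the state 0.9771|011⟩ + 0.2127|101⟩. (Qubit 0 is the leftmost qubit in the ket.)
0.1504|001⟩ + 0.6909|011⟩ - 0.1504|101⟩ + 0.6909|111⟩

H on qubit 0 mixes each pair of kets that differ only in qubit 0: amplitudes (a, b) of (|…0…⟩, |…1…⟩) become ((a + b)/√2, (a − b)/√2). Kets absent from the input have amplitude 0.
(|001⟩, |101⟩): (a, b) = (0, 0.2127) → (0.1504, -0.1504)
(|011⟩, |111⟩): (a, b) = (0.9771, 0) → (0.6909, 0.6909)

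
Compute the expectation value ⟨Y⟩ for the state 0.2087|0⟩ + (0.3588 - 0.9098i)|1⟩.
-0.3798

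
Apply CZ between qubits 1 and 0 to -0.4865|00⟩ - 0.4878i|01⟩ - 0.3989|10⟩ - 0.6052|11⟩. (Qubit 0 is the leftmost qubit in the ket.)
-0.4865|00⟩ - 0.4878i|01⟩ - 0.3989|10⟩ + 0.6052|11⟩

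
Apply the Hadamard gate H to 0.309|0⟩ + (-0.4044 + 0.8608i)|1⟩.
(-0.06746 + 0.6087i)|0⟩ + (0.5044 - 0.6087i)|1⟩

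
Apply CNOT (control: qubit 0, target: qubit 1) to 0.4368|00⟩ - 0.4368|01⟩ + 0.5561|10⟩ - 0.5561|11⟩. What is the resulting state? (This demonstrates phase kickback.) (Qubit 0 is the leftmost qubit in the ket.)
0.4368|00⟩ - 0.4368|01⟩ - 0.5561|10⟩ + 0.5561|11⟩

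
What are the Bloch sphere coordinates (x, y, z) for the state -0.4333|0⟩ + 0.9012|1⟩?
(-0.781, 0, -0.6244)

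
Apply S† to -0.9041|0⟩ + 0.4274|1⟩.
-0.9041|0⟩ - 0.4274i|1⟩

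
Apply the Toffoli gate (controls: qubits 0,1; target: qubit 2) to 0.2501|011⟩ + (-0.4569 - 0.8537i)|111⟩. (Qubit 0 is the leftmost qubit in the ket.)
0.2501|011⟩ + (-0.4569 - 0.8537i)|110⟩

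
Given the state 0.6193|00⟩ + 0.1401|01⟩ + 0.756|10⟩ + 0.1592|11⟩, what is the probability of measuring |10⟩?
0.5715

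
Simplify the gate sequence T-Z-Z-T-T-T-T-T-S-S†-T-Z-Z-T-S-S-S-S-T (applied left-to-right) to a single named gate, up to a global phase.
T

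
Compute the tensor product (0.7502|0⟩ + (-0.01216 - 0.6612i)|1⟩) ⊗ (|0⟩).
0.7502|00⟩ + (-0.01216 - 0.6612i)|10⟩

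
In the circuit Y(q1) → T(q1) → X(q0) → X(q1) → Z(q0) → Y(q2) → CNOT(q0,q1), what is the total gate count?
7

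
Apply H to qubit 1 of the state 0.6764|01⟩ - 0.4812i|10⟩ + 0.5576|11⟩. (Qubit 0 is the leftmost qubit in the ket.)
0.4783|00⟩ - 0.4783|01⟩ + (0.3943 - 0.3403i)|10⟩ + (-0.3943 - 0.3403i)|11⟩

H on qubit 1 mixes each pair of kets that differ only in qubit 1: amplitudes (a, b) of (|…0…⟩, |…1…⟩) become ((a + b)/√2, (a − b)/√2). Kets absent from the input have amplitude 0.
(|00⟩, |01⟩): (a, b) = (0, 0.6764) → (0.4783, -0.4783)
(|10⟩, |11⟩): (a, b) = (-0.4812i, 0.5576) → ((0.3943 - 0.3403i), (-0.3943 - 0.3403i))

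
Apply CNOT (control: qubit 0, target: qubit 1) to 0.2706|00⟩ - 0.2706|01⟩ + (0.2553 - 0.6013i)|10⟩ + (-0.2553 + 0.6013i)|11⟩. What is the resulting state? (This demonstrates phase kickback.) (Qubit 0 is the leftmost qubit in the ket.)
0.2706|00⟩ - 0.2706|01⟩ + (-0.2553 + 0.6013i)|10⟩ + (0.2553 - 0.6013i)|11⟩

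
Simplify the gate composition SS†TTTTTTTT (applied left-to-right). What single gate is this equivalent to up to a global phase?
I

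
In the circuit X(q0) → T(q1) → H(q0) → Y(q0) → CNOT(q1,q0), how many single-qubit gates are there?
4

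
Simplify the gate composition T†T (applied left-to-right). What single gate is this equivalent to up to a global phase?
I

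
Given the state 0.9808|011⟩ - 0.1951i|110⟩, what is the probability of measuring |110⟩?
0.03806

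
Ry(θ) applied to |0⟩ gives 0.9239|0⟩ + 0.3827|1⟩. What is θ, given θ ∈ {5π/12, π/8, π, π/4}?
π/4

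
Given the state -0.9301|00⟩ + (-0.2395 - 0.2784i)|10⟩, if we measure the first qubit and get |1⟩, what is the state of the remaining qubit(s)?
(-0.6522 - 0.7581i)|0⟩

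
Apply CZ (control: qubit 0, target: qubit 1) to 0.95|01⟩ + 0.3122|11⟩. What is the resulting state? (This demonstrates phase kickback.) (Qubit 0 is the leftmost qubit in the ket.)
0.95|01⟩ - 0.3122|11⟩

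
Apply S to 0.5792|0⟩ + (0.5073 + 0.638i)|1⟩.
0.5792|0⟩ + (-0.638 + 0.5073i)|1⟩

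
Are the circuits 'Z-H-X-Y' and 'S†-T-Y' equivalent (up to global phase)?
No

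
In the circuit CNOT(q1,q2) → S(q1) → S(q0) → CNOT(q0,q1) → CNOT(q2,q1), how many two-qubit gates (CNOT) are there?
3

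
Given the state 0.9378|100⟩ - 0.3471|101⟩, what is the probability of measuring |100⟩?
0.8795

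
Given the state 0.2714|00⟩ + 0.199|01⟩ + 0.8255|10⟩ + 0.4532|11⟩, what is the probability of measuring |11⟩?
0.2054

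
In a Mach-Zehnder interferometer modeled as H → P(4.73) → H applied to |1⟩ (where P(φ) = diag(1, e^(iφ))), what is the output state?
(0.4912 + 0.4999i)|0⟩ + (0.5088 - 0.4999i)|1⟩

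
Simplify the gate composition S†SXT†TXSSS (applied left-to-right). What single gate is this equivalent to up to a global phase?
S†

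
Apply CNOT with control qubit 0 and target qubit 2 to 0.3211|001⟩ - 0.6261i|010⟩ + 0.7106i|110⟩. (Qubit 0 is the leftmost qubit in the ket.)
0.3211|001⟩ - 0.6261i|010⟩ + 0.7106i|111⟩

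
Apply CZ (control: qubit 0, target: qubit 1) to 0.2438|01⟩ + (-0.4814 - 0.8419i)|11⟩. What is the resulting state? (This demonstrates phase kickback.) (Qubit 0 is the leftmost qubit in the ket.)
0.2438|01⟩ + (0.4814 + 0.8419i)|11⟩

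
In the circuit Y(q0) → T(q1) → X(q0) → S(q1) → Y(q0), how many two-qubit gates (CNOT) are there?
0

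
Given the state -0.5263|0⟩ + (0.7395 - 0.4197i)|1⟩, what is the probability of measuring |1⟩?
0.723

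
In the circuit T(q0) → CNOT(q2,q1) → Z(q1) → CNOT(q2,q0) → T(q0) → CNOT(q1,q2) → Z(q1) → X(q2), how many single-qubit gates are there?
5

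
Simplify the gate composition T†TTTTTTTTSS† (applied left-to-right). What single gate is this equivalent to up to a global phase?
T†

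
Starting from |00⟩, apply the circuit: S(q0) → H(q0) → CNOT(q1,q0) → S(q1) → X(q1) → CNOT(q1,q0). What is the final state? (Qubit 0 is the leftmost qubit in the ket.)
1/√2|01⟩ + 1/√2|11⟩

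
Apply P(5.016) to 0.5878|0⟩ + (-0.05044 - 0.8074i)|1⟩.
0.5878|0⟩ + (-0.7856 - 0.1933i)|1⟩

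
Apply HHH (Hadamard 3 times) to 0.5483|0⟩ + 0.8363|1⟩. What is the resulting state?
0.9791|0⟩ - 0.2036|1⟩

H² = I, so H^3 = H: a single Hadamard. With (a, b) = (0.5483, 0.8363), H gives ((a + b)/√2, (a − b)/√2) = (0.9791, -0.2036).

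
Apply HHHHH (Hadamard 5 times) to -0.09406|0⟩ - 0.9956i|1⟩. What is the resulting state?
(-0.06651 - 0.704i)|0⟩ + (-0.06651 + 0.704i)|1⟩

H² = I, so H^5 = H: a single Hadamard. With (a, b) = (-0.09406, -0.9956i), H gives ((a + b)/√2, (a − b)/√2) = ((-0.06651 - 0.704i), (-0.06651 + 0.704i)).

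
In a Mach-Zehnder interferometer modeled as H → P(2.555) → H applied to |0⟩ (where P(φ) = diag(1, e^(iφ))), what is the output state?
(0.08358 + 0.2768i)|0⟩ + (0.9164 - 0.2768i)|1⟩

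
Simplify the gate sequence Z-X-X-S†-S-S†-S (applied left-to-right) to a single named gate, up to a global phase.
Z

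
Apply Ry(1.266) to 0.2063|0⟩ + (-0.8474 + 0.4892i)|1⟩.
(0.6676 - 0.2894i)|0⟩ + (-0.5612 + 0.3944i)|1⟩

Ry(1.266) = [[cos(θ/2), −sin(θ/2)], [sin(θ/2), cos(θ/2)]]; θ = 1.266, cos(θ/2) ≈ 0.806256, sin(θ/2) ≈ 0.591566.
With a = amp(|0⟩) = 0.2063 and b = amp(|1⟩) = (-0.8474 + 0.4892i):
new amp(|0⟩) = (0.806256)·a + (-0.591566)·b = (0.6676 - 0.2894i)
new amp(|1⟩) = (0.591566)·a + (0.806256)·b = (-0.5612 + 0.3944i)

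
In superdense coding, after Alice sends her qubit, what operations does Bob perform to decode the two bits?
CNOT (Alice's qubit controls Bob's), then H on Alice's qubit, then measure both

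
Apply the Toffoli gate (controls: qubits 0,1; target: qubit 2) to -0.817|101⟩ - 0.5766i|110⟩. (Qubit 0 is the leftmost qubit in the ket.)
-0.817|101⟩ - 0.5766i|111⟩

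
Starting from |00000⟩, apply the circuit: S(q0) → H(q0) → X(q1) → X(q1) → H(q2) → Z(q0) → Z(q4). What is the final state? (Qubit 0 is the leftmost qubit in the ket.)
1/2|00000⟩ + 1/2|00100⟩ - 1/2|10000⟩ - 1/2|10100⟩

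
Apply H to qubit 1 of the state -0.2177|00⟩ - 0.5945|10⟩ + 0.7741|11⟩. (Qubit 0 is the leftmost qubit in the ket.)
-0.1539|00⟩ - 0.1539|01⟩ + 0.127|10⟩ - 0.9677|11⟩

H on qubit 1 mixes each pair of kets that differ only in qubit 1: amplitudes (a, b) of (|…0…⟩, |…1…⟩) become ((a + b)/√2, (a − b)/√2). Kets absent from the input have amplitude 0.
(|00⟩, |01⟩): (a, b) = (-0.2177, 0) → (-0.1539, -0.1539)
(|10⟩, |11⟩): (a, b) = (-0.5945, 0.7741) → (0.127, -0.9677)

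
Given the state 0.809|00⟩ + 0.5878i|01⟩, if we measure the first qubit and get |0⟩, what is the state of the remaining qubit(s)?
0.809|0⟩ + 0.5878i|1⟩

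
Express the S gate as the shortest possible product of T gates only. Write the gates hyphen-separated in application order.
T-T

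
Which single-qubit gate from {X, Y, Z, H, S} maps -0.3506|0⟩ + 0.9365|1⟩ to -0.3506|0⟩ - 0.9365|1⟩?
Z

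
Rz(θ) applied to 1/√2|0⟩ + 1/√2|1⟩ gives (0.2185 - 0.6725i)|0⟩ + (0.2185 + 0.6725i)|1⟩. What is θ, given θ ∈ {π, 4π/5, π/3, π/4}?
4π/5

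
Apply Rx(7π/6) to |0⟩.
-0.2588|0⟩ - 0.9659i|1⟩

Rx(7π/6) = [[cos(θ/2), −i·sin(θ/2)], [−i·sin(θ/2), cos(θ/2)]]; θ = 7π/6, cos(θ/2) ≈ -0.258819, sin(θ/2) ≈ 0.965926.
With a = amp(|0⟩) = 1 and b = amp(|1⟩) = 0:
new amp(|0⟩) = (-0.258819)·a + (-0.965926i)·b = -0.2588
new amp(|1⟩) = (-0.965926i)·a + (-0.258819)·b = -0.9659i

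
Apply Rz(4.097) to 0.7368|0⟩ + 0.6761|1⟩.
(-0.3387 - 0.6543i)|0⟩ + (-0.3108 + 0.6004i)|1⟩

Rz(4.097) = [[e^(−iθ/2), 0], [0, e^(iθ/2)]] with e^(±iθ/2) = cos(θ/2) ± i·sin(θ/2); θ = 4.097, cos(θ/2) ≈ -0.459741, sin(θ/2) ≈ 0.888053.
With a = amp(|0⟩) = 0.7368 and b = amp(|1⟩) = 0.6761:
new amp(|0⟩) = (-0.459741 - 0.888053i)·a = (-0.3387 - 0.6543i)
new amp(|1⟩) = (-0.459741 + 0.888053i)·b = (-0.3108 + 0.6004i)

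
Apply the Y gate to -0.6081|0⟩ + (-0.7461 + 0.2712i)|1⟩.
(0.2712 + 0.7461i)|0⟩ - 0.6081i|1⟩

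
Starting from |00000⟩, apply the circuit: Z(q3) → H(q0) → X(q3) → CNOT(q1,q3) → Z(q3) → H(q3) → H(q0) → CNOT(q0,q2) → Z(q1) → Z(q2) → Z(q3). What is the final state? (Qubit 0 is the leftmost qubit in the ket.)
-1/√2|00000⟩ - 1/√2|00010⟩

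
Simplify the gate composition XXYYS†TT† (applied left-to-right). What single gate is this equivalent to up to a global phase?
S†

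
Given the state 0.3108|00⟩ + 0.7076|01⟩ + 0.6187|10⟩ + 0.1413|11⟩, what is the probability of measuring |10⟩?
0.3828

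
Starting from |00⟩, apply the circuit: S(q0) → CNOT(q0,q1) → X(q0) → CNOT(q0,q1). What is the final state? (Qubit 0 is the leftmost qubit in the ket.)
|11⟩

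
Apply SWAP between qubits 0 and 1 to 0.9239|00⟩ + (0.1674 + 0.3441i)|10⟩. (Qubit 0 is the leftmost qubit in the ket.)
0.9239|00⟩ + (0.1674 + 0.3441i)|01⟩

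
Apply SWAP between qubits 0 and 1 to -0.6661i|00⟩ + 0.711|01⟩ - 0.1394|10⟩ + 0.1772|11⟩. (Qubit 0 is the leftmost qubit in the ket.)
-0.6661i|00⟩ - 0.1394|01⟩ + 0.711|10⟩ + 0.1772|11⟩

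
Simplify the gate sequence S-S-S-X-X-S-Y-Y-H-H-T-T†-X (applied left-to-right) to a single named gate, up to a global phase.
X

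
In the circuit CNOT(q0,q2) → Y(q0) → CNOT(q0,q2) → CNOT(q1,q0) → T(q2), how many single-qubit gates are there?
2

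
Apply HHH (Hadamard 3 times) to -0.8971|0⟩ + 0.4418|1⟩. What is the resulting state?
-0.3219|0⟩ - 0.9467|1⟩

H² = I, so H^3 = H: a single Hadamard. With (a, b) = (-0.8971, 0.4418), H gives ((a + b)/√2, (a − b)/√2) = (-0.3219, -0.9467).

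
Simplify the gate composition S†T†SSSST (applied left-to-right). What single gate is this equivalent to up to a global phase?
S†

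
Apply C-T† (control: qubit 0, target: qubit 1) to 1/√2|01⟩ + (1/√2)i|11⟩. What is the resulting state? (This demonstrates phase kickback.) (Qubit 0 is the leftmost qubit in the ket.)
1/√2|01⟩ + (1/2 + (1/2)i)|11⟩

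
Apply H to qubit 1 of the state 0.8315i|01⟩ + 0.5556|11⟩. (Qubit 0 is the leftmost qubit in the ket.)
0.588i|00⟩ - 0.588i|01⟩ + 0.3929|10⟩ - 0.3929|11⟩

H on qubit 1 mixes each pair of kets that differ only in qubit 1: amplitudes (a, b) of (|…0…⟩, |…1…⟩) become ((a + b)/√2, (a − b)/√2). Kets absent from the input have amplitude 0.
(|00⟩, |01⟩): (a, b) = (0, 0.8315i) → (0.588i, -0.588i)
(|10⟩, |11⟩): (a, b) = (0, 0.5556) → (0.3929, -0.3929)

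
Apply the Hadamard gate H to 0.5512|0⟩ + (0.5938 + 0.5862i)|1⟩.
(0.8096 + 0.4145i)|0⟩ + (-0.03012 - 0.4145i)|1⟩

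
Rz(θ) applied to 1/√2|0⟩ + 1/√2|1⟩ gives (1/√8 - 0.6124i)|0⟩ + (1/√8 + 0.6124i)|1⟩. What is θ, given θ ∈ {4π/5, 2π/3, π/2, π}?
2π/3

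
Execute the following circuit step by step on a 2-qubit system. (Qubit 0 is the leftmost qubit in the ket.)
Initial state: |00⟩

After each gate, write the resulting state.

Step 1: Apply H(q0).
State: 1/√2|00⟩ + 1/√2|10⟩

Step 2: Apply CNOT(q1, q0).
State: 1/√2|00⟩ + 1/√2|10⟩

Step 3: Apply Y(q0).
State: -(1/√2)i|00⟩ + (1/√2)i|10⟩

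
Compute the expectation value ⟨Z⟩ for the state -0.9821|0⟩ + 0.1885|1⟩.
0.929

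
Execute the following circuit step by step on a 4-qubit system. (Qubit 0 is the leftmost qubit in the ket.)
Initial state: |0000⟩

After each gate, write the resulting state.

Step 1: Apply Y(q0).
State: i|1000⟩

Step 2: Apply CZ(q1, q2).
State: i|1000⟩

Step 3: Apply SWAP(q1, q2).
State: i|1000⟩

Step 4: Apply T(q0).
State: (-1/√2 + (1/√2)i)|1000⟩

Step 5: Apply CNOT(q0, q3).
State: (-1/√2 + (1/√2)i)|1001⟩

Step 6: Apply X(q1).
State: (-1/√2 + (1/√2)i)|1101⟩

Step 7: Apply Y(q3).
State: (1/√2 + (1/√2)i)|1100⟩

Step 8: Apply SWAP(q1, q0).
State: (1/√2 + (1/√2)i)|1100⟩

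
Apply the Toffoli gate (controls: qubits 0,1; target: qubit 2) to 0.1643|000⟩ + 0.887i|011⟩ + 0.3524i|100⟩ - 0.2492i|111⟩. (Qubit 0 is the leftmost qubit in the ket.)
0.1643|000⟩ + 0.887i|011⟩ + 0.3524i|100⟩ - 0.2492i|110⟩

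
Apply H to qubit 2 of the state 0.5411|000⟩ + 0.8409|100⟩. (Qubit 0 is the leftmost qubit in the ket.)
0.3826|000⟩ + 0.3826|001⟩ + 0.5946|100⟩ + 0.5946|101⟩

H on qubit 2 mixes each pair of kets that differ only in qubit 2: amplitudes (a, b) of (|…0…⟩, |…1…⟩) become ((a + b)/√2, (a − b)/√2). Kets absent from the input have amplitude 0.
(|000⟩, |001⟩): (a, b) = (0.5411, 0) → (0.3826, 0.3826)
(|100⟩, |101⟩): (a, b) = (0.8409, 0) → (0.5946, 0.5946)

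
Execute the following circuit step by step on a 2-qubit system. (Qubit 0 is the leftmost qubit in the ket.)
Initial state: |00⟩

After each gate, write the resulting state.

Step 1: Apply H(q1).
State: 1/√2|00⟩ + 1/√2|01⟩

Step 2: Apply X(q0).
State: 1/√2|10⟩ + 1/√2|11⟩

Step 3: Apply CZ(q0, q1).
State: 1/√2|10⟩ - 1/√2|11⟩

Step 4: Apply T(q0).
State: (1/2 + (1/2)i)|10⟩ + (-1/2 - (1/2)i)|11⟩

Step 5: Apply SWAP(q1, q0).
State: (1/2 + (1/2)i)|01⟩ + (-1/2 - (1/2)i)|11⟩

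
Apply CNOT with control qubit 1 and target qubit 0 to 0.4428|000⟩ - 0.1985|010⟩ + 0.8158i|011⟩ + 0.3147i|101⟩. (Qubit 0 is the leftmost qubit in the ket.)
0.4428|000⟩ + 0.3147i|101⟩ - 0.1985|110⟩ + 0.8158i|111⟩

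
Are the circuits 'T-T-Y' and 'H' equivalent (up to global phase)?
No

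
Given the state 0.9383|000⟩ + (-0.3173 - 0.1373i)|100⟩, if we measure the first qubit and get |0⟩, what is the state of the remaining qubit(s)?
|00⟩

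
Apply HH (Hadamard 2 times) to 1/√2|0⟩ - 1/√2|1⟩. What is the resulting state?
1/√2|0⟩ - 1/√2|1⟩

H² = I, so an even number of Hadamards cancels: H^2 = I and the state is unchanged.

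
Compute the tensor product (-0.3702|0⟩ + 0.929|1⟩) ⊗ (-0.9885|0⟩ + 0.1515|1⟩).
0.3659|00⟩ - 0.05609|01⟩ - 0.9183|10⟩ + 0.1407|11⟩

amp(|b₁b₂…⟩) = product of the factor amplitudes for bits b₁, b₂, …; only kets whose every factor amplitude is nonzero survive.
|00⟩: (-0.3702)(-0.9885) = 0.3659
|01⟩: (-0.3702)(0.1515) = -0.05609
|10⟩: (0.929)(-0.9885) = -0.9183
|11⟩: (0.929)(0.1515) = 0.1407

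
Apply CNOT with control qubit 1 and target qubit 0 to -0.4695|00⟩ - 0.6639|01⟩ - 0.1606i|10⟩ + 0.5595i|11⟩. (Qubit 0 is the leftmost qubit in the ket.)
-0.4695|00⟩ + 0.5595i|01⟩ - 0.1606i|10⟩ - 0.6639|11⟩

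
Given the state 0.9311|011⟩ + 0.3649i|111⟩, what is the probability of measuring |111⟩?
0.1332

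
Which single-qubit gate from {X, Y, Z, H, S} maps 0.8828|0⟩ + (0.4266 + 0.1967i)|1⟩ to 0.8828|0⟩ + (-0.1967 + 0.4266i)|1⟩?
S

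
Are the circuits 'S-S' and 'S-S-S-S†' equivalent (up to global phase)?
Yes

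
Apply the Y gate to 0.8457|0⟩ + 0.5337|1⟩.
-0.5337i|0⟩ + 0.8457i|1⟩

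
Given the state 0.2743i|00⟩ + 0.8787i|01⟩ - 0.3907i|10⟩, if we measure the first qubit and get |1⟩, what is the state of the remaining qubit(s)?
-i|0⟩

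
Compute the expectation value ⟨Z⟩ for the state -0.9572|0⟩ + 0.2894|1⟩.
0.8325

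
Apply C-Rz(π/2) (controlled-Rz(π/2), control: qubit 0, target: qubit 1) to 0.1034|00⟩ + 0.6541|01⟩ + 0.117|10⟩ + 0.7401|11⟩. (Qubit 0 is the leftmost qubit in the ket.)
0.1034|00⟩ + 0.6541|01⟩ + (0.08273 - 0.08273i)|10⟩ + (0.5233 + 0.5233i)|11⟩

C-Rz(π/2) leaves the control-|0⟩ kets |00⟩, |01⟩ unchanged and applies Rz(π/2) to qubit 1 on the control-|1⟩ pair (|10⟩, |11⟩).
Rz(π/2) = [[e^(−iθ/2), 0], [0, e^(iθ/2)]] with e^(±iθ/2) = cos(θ/2) ± i·sin(θ/2); θ = π/2, cos(θ/2) ≈ 0.707107, sin(θ/2) ≈ 0.707107.
With a = amp(|10⟩) = 0.117 and b = amp(|11⟩) = 0.7401:
new amp(|10⟩) = (0.707107 - 0.707107i)·a = (0.08273 - 0.08273i)
new amp(|11⟩) = (0.707107 + 0.707107i)·b = (0.5233 + 0.5233i)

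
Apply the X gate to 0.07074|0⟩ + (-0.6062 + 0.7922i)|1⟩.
(-0.6062 + 0.7922i)|0⟩ + 0.07074|1⟩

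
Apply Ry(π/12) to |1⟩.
-0.1305|0⟩ + 0.9914|1⟩

Ry(π/12) = [[cos(θ/2), −sin(θ/2)], [sin(θ/2), cos(θ/2)]]; θ = π/12, cos(θ/2) ≈ 0.991445, sin(θ/2) ≈ 0.130526.
With a = amp(|0⟩) = 0 and b = amp(|1⟩) = 1:
new amp(|0⟩) = (0.991445)·a + (-0.130526)·b = -0.1305
new amp(|1⟩) = (0.130526)·a + (0.991445)·b = 0.9914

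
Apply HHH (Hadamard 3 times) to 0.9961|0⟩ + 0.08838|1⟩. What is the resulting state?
0.7668|0⟩ + 0.6419|1⟩

H² = I, so H^3 = H: a single Hadamard. With (a, b) = (0.9961, 0.08838), H gives ((a + b)/√2, (a − b)/√2) = (0.7668, 0.6419).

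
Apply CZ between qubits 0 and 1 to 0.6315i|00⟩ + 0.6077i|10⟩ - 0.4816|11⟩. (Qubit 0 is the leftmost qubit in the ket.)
0.6315i|00⟩ + 0.6077i|10⟩ + 0.4816|11⟩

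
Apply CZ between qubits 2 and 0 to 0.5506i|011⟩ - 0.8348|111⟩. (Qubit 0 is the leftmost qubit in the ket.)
0.5506i|011⟩ + 0.8348|111⟩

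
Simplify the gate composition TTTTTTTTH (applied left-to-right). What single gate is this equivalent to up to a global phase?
H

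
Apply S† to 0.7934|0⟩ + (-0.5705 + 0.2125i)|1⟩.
0.7934|0⟩ + (0.2125 + 0.5705i)|1⟩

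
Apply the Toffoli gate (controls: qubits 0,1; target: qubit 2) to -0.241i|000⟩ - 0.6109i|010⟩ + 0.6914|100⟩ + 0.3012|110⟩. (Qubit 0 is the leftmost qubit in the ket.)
-0.241i|000⟩ - 0.6109i|010⟩ + 0.6914|100⟩ + 0.3012|111⟩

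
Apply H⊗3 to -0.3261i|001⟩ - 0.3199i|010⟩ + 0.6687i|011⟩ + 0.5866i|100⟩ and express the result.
0.2154i|000⟩ - 0.02683i|001⟩ - 0.03122i|010⟩ + 0.6722i|011⟩ - 0.1994i|100⟩ - 0.4416i|101⟩ - 0.446i|110⟩ + 0.2574i|111⟩

H⊗3 gives amp(|y⟩) = (1/2√2) Σ_x (−1)^(x·y) amp(|x⟩), where x·y is the number of positions in which both x and y have a 1.
|000⟩: (-0.3261i - 0.3199i + 0.6687i + 0.5866i)/(2√2) = 0.2154i
|001⟩: (0.3261i - 0.3199i - 0.6687i + 0.5866i)/(2√2) = -0.02683i
|010⟩: (-0.3261i + 0.3199i - 0.6687i + 0.5866i)/(2√2) = -0.03122i
|011⟩: (0.3261i + 0.3199i + 0.6687i + 0.5866i)/(2√2) = 0.6722i
|100⟩: (-0.3261i - 0.3199i + 0.6687i - 0.5866i)/(2√2) = -0.1994i
|101⟩: (0.3261i - 0.3199i - 0.6687i - 0.5866i)/(2√2) = -0.4416i
|110⟩: (-0.3261i + 0.3199i - 0.6687i - 0.5866i)/(2√2) = -0.446i
|111⟩: (0.3261i + 0.3199i + 0.6687i - 0.5866i)/(2√2) = 0.2574i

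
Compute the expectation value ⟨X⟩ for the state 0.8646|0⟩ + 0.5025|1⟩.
0.8689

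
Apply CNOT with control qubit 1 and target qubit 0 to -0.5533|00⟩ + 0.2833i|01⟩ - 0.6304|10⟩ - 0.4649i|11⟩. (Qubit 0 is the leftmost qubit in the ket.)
-0.5533|00⟩ - 0.4649i|01⟩ - 0.6304|10⟩ + 0.2833i|11⟩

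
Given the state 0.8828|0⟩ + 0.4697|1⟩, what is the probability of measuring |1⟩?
0.2206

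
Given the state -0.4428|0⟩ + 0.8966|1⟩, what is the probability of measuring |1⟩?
0.8039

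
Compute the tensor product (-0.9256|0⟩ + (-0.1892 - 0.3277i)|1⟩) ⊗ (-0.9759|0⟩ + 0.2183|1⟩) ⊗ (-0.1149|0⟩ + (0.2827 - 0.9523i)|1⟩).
-0.1038|000⟩ + (0.2554 - 0.8602i)|001⟩ + 0.02322|010⟩ + (-0.05712 + 0.1924i)|011⟩ + (-0.02122 - 0.03675i)|100⟩ + (0.3567 - 0.08542i)|101⟩ + (0.004746 + 0.00822i)|110⟩ + (-0.0798 + 0.01911i)|111⟩

amp(|b₁b₂…⟩) = product of the factor amplitudes for bits b₁, b₂, …; only kets whose every factor amplitude is nonzero survive.
|000⟩: (-0.9256)(-0.9759)(-0.1149) = -0.1038
|001⟩: (-0.9256)(-0.9759)(0.2827 - 0.9523i) = (0.2554 - 0.8602i)
|010⟩: (-0.9256)(0.2183)(-0.1149) = 0.02322
|011⟩: (-0.9256)(0.2183)(0.2827 - 0.9523i) = (-0.05712 + 0.1924i)
|100⟩: (-0.1892 - 0.3277i)(-0.9759)(-0.1149) = (-0.02122 - 0.03675i)
|101⟩: (-0.1892 - 0.3277i)(-0.9759)(0.2827 - 0.9523i) = (0.3567 - 0.08542i)
|110⟩: (-0.1892 - 0.3277i)(0.2183)(-0.1149) = (0.004746 + 0.00822i)
|111⟩: (-0.1892 - 0.3277i)(0.2183)(0.2827 - 0.9523i) = (-0.0798 + 0.01911i)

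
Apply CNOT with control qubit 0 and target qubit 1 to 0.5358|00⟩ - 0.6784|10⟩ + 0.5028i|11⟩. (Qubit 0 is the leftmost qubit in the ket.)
0.5358|00⟩ + 0.5028i|10⟩ - 0.6784|11⟩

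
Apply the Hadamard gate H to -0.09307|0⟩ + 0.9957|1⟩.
0.6383|0⟩ - 0.7699|1⟩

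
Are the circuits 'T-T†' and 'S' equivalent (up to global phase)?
No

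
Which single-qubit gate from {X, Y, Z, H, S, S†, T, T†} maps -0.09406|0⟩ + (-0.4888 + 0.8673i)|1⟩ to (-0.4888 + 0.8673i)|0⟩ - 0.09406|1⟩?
X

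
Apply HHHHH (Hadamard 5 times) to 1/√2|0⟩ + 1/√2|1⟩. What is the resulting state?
|0⟩

H² = I, so H^5 = H: a single Hadamard. With (a, b) = (1/√2, 1/√2), H gives ((a + b)/√2, (a − b)/√2) = (1, 0).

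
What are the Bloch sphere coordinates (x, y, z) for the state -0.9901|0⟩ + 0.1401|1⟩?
(-0.2774, 0, 0.9607)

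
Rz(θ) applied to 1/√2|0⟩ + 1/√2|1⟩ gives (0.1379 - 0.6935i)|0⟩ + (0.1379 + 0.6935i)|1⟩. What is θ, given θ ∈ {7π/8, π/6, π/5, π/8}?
7π/8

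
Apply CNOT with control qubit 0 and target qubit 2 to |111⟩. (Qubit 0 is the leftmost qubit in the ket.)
|110⟩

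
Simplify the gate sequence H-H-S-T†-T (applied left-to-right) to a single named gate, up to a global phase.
S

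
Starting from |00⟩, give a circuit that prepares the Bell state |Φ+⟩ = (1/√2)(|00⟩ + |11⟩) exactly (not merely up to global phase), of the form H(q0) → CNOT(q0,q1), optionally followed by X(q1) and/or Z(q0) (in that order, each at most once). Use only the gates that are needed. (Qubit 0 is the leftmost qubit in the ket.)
H(q0) → CNOT(q0,q1)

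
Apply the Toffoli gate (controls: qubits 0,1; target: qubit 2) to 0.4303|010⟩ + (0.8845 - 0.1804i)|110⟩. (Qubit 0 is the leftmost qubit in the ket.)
0.4303|010⟩ + (0.8845 - 0.1804i)|111⟩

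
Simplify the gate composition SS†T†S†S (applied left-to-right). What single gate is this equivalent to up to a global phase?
T†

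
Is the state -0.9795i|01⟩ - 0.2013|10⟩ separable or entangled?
Entangled

Writing the state as a|00⟩ + b|01⟩ + c|10⟩ + d|11⟩, it is a product state iff ad − bc = 0.
Here (a, b, c, d) = (0, -0.9795i, -0.2013, 0): ad − bc = (0)(0) − (-0.9795i)(-0.2013) = -0.1972i ≠ 0, so the state is entangled.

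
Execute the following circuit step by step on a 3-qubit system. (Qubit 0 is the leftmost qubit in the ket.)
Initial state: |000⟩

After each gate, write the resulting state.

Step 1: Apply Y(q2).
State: i|001⟩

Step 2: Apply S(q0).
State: i|001⟩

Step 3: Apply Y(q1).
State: -|011⟩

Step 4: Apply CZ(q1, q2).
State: |011⟩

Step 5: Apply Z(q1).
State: -|011⟩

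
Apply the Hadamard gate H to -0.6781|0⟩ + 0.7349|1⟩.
0.04016|0⟩ - 0.9991|1⟩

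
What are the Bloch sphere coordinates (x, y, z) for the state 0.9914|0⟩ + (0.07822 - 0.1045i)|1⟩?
(0.1551, -0.2072, 0.9658)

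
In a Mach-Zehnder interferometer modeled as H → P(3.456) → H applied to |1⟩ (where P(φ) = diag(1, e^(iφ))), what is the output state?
(0.9755 + 0.1546i)|0⟩ + (0.02451 - 0.1546i)|1⟩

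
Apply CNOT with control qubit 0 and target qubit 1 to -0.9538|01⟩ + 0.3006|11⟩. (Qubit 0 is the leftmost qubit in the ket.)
-0.9538|01⟩ + 0.3006|10⟩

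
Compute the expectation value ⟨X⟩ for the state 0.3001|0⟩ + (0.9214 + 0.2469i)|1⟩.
0.553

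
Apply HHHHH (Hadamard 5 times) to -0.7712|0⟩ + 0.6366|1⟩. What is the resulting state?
-0.09518|0⟩ - 0.9955|1⟩

H² = I, so H^5 = H: a single Hadamard. With (a, b) = (-0.7712, 0.6366), H gives ((a + b)/√2, (a − b)/√2) = (-0.09518, -0.9955).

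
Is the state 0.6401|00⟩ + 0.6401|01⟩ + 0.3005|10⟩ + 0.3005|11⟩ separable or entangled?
Separable

Writing the state as a|00⟩ + b|01⟩ + c|10⟩ + d|11⟩, it is a product state iff ad − bc = 0.
Here (a, b, c, d) = (0.6401, 0.6401, 0.3005, 0.3005): ad − bc = (0.6401)(0.3005) − (0.6401)(0.3005) = 0, so the state is separable.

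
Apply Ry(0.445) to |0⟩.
0.9753|0⟩ + 0.2207|1⟩

Ry(0.445) = [[cos(θ/2), −sin(θ/2)], [sin(θ/2), cos(θ/2)]]; θ = 0.445, cos(θ/2) ≈ 0.975349, sin(θ/2) ≈ 0.220669.
With a = amp(|0⟩) = 1 and b = amp(|1⟩) = 0:
new amp(|0⟩) = (0.975349)·a + (-0.220669)·b = 0.9753
new amp(|1⟩) = (0.220669)·a + (0.975349)·b = 0.2207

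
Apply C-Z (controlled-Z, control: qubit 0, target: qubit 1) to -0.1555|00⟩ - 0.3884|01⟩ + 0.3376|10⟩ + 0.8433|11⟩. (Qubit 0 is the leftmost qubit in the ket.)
-0.1555|00⟩ - 0.3884|01⟩ + 0.3376|10⟩ - 0.8433|11⟩

C-Z leaves the control-|0⟩ kets |00⟩, |01⟩ unchanged and applies Z to qubit 1 on the control-|1⟩ pair (|10⟩, |11⟩).
Z = [[1, 0], [0, -1]].
With a = amp(|10⟩) = 0.3376 and b = amp(|11⟩) = 0.8433:
new amp(|10⟩) = (1)·a = 0.3376
new amp(|11⟩) = (-1)·b = -0.8433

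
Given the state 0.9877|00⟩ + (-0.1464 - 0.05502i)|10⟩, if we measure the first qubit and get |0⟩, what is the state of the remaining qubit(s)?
|0⟩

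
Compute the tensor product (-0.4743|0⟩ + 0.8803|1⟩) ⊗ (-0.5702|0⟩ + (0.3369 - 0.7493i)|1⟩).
0.2704|00⟩ + (-0.1598 + 0.3554i)|01⟩ - 0.5019|10⟩ + (0.2966 - 0.6596i)|11⟩

amp(|b₁b₂…⟩) = product of the factor amplitudes for bits b₁, b₂, …; only kets whose every factor amplitude is nonzero survive.
|00⟩: (-0.4743)(-0.5702) = 0.2704
|01⟩: (-0.4743)(0.3369 - 0.7493i) = (-0.1598 + 0.3554i)
|10⟩: (0.8803)(-0.5702) = -0.5019
|11⟩: (0.8803)(0.3369 - 0.7493i) = (0.2966 - 0.6596i)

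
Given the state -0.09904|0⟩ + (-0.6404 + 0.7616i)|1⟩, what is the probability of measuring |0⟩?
0.009809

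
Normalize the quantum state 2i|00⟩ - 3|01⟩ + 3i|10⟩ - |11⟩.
0.417i|00⟩ - 0.6255|01⟩ + 0.6255i|10⟩ - 0.2085|11⟩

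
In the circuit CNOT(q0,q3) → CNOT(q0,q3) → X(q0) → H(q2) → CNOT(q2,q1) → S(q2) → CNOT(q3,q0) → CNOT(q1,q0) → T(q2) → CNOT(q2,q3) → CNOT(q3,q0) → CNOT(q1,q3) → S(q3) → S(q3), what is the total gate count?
14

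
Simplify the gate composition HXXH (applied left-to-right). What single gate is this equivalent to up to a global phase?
I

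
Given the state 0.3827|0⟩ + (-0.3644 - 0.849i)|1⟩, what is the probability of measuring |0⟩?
0.1465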